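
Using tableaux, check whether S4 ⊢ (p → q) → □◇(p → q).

Invalid (countermodel exists)

Tableau for the negation ¬((p → q) → □◇(p → q)):
1. ¬((p → q) → □◇(p → q)), u
2. p → q, u
3. ¬□◇(p → q), u
4. q, u
5. ¬◇(p → q), v
6. ¬(p → q), v
7. p, v
8. ¬q, v
Accessibility: uRu, uRv, vRv
The negation has an open branch (countermodel exists).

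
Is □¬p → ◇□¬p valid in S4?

Tableau for the negation ¬(□¬p → ◇□¬p):
1. ¬(□¬p → ◇□¬p), 0
2. □¬p, 0
3. ¬◇□¬p, 0
4. ¬p, 0
5. ¬□¬p, 0
6. p, 1
7. ¬p, 1
Accessibility: 0R0, 0R1, 1R1
Branch closes: p and ¬p both at 1.
Every branch of the negation's tableau closes; the branch above is one of them.

Valid in S4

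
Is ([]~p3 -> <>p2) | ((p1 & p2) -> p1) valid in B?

Tableau for the negation ~(([]~p3 -> <>p2) | ((p1 & p2) -> p1)):
1. ~(([]~p3 -> <>p2) | ((p1 & p2) -> p1)), w0
2. ~([]~p3 -> <>p2), w0
3. ~((p1 & p2) -> p1), w0
4. []~p3, w0
5. ~<>p2, w0
6. p1 & p2, w0
7. ~p1, w0
8. p1, w0
9. p2, w0
Accessibility: w0Rw0
Branch closes: p1 and ~p1 both at w0.
Every branch of the negation's tableau closes; the branch above is one of them.

Yes, valid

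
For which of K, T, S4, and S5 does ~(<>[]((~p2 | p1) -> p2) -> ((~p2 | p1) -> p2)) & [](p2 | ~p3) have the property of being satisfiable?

K, T, S4

S4-tableau for the formula:
1. ~(<>[]((~p2 | p1) -> p2) -> ((~p2 | p1) -> p2)) & [](p2 | ~p3), w0
2. ~(<>[]((~p2 | p1) -> p2) -> ((~p2 | p1) -> p2)), w0
3. [](p2 | ~p3), w0
4. <>[]((~p2 | p1) -> p2), w0
5. ~((~p2 | p1) -> p2), w0
6. ~p2 | p1, w0
7. ~p2, w0
8. p2 | ~p3, w0
9. p1, w0
10. ~p3, w0
11. []((~p2 | p1) -> p2), w1
12. p2 | ~p3, w1
13. (~p2 | p1) -> p2, w1
14. ~p3, w1
15. p2, w1
Accessibility: w0Rw0, w0Rw1, w1Rw1
Complete open branch: satisfiable in S4, hence also in K, T (this S4-model is also a K-model and a T-model).
S5-tableau for the formula:
1. ~(<>[]((~p2 | p1) -> p2) -> ((~p2 | p1) -> p2)) & [](p2 | ~p3), w0
2. ~(<>[]((~p2 | p1) -> p2) -> ((~p2 | p1) -> p2)), w0
3. [](p2 | ~p3), w0
4. <>[]((~p2 | p1) -> p2), w0
5. ~((~p2 | p1) -> p2), w0
6. ~p2 | p1, w0
7. ~p2, w0
8. p2 | ~p3, w0
9. p1, w0
10. ~p3, w0
11. []((~p2 | p1) -> p2), w1
12. p2 | ~p3, w1
13. (~p2 | p1) -> p2, w0
14. (~p2 | p1) -> p2, w1
15. ~p3, w1
16. ~(~p2 | p1), w0
17. p2, w0
18. ~p1, w0
Accessibility: w0Rw0, w0Rw1, w1Rw0, w1Rw1
Branch closes: p2 and ~p2 both at w0.
Every branch closes (one shown): unsatisfiable in S5.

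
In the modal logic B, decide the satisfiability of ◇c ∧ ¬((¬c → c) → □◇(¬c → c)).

1. ◇c ∧ ¬((¬c → c) → □◇(¬c → c)), u
2. ◇c, u
3. ¬((¬c → c) → □◇(¬c → c)), u
4. ¬c → c, u
5. ¬□◇(¬c → c), u
6. c, u
7. c, v
8. ¬◇(¬c → c), w
9. ¬(¬c → c), u
10. ¬c, u
Accessibility: uRu, uRv, uRw, vRu, vRv, wRu, wRw
Branch closes: c and ¬c both at u.
All branches of the tableau close; one closing branch shown above.

No, unsatisfiable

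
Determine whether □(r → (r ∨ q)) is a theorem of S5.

Valid in S5

Tableau for the negation ¬□(r → (r ∨ q)):
1. ¬□(r → (r ∨ q)), w0
2. ¬(r → (r ∨ q)), w1
3. r, w1
4. ¬(r ∨ q), w1
5. ¬r, w1
6. ¬q, w1
Accessibility: w0Rw0, w0Rw1, w1Rw0, w1Rw1
Branch closes: r and ¬r both at w1.
All branches of the negation close; one closing branch shown above.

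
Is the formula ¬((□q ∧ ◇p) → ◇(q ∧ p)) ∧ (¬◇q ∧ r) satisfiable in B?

1. ¬((□q ∧ ◇p) → ◇(q ∧ p)) ∧ (¬◇q ∧ r), 0
2. ¬((□q ∧ ◇p) → ◇(q ∧ p)), 0
3. ¬◇q ∧ r, 0
4. □q ∧ ◇p, 0
5. ¬◇(q ∧ p), 0
6. ¬◇q, 0
7. r, 0
8. □q, 0
9. ◇p, 0
10. ¬(q ∧ p), 0
11. ¬q, 0
12. q, 0
Accessibility: 0R0
Branch closes: q and ¬q both at 0.
All branches of the tableau close; one closing branch shown above.

Unsatisfiable (every branch closes)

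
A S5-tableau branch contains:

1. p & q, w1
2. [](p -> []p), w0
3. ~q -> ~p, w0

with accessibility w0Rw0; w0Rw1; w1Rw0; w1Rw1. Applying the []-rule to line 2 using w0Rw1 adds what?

p -> []p, w1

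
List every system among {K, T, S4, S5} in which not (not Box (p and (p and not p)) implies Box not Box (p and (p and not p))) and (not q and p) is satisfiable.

T-tableau for the formula:
1. not (not Box (p and (p and not p)) implies Box not Box (p and (p and not p))) and (not q and p), w0
2. not (not Box (p and (p and not p)) implies Box not Box (p and (p and not p))), w0
3. not q and p, w0
4. not Box (p and (p and not p)), w0
5. not Box not Box (p and (p and not p)), w0
6. not q, w0
7. p, w0
8. not (p and (p and not p)), w1
9. not (p and not p), w1
10. p, w1
11. Box (p and (p and not p)), w2
12. p and (p and not p), w2
13. p, w2
14. p and not p, w2
15. not p, w2
Accessibility: w0Rw0, w0Rw1, w0Rw2, w1Rw1, w2Rw2
Branch closes: p and not p both at w2.
Every branch closes (one shown): unsatisfiable in T, hence also in S4, S5 (every S4/S5-frame is a T-frame).
K-tableau for the formula:
1. not (not Box (p and (p and not p)) implies Box not Box (p and (p and not p))) and (not q and p), w0
2. not (not Box (p and (p and not p)) implies Box not Box (p and (p and not p))), w0
3. not q and p, w0
4. not Box (p and (p and not p)), w0
5. not Box not Box (p and (p and not p)), w0
6. not q, w0
7. p, w0
8. not (p and (p and not p)), w1
9. not (p and not p), w1
10. p, w1
11. Box (p and (p and not p)), w2
Accessibility: w0Rw1, w0Rw2
Complete open branch: satisfiable in K.

K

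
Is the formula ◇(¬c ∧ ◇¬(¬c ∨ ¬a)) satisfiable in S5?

Satisfiable (open branch found)

1. ◇(¬c ∧ ◇¬(¬c ∨ ¬a)), 0
2. ¬c ∧ ◇¬(¬c ∨ ¬a), 1   [◇-rule on 1: fresh world 1, 0R1]
3. ¬c, 1   [∧-rule on 2]
4. ◇¬(¬c ∨ ¬a), 1   [∧-rule on 2]
5. ¬(¬c ∨ ¬a), 2   [◇-rule on 4: fresh world 2, 1R2]
6. c, 2   [¬∨-rule on 5]
7. a, 2   [¬∨-rule on 5]
Accessibility: 0R0, 0R1, 0R2, 1R0, 1R1, 1R2, 2R0, 2R1, 2R2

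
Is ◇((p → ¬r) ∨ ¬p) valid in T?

Invalid (countermodel exists)

Tableau for the negation ¬◇((p → ¬r) ∨ ¬p):
1. ¬◇((p → ¬r) ∨ ¬p), w0
2. ¬((p → ¬r) ∨ ¬p), w0
3. ¬(p → ¬r), w0
4. p, w0
5. r, w0
Accessibility: w0Rw0
The negation has an open branch (countermodel exists).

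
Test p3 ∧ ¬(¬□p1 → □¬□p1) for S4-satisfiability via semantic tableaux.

Satisfiable

1. p3 ∧ ¬(¬□p1 → □¬□p1), 0
2. p3, 0
3. ¬(¬□p1 → □¬□p1), 0
4. ¬□p1, 0
5. ¬□¬□p1, 0
6. ¬p1, 1
7. □p1, 2
8. p1, 2
Accessibility: 0R0, 0R1, 0R2, 1R1, 2R2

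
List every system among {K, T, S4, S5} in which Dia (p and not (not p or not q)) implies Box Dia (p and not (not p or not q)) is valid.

S5

S4-tableau for the negation not (Dia (p and not (not p or not q)) implies Box Dia (p and not (not p or not q))):
1. not (Dia (p and not (not p or not q)) implies Box Dia (p and not (not p or not q))), 0
2. Dia (p and not (not p or not q)), 0
3. not Box Dia (p and not (not p or not q)), 0
4. p and not (not p or not q), 1
5. p, 1
6. not (not p or not q), 1
7. q, 1
8. not Dia (p and not (not p or not q)), 2
9. not (p and not (not p or not q)), 2
10. not p or not q, 2
11. not q, 2
Accessibility: 0R0, 0R1, 0R2, 1R1, 2R2
Complete open branch: countermodel on an S4-frame, so not valid in S4, nor in K, T (the same frame is also a K-frame and a T-frame).
S5-tableau for the negation not (Dia (p and not (not p or not q)) implies Box Dia (p and not (not p or not q))):
1. not (Dia (p and not (not p or not q)) implies Box Dia (p and not (not p or not q))), 0
2. Dia (p and not (not p or not q)), 0
3. not Box Dia (p and not (not p or not q)), 0
4. p and not (not p or not q), 1
5. p, 1
6. not (not p or not q), 1
7. q, 1
8. not Dia (p and not (not p or not q)), 2
9. not (p and not (not p or not q)), 0
10. not (p and not (not p or not q)), 1
11. not (p and not (not p or not q)), 2
12. not p or not q, 0
13. not p or not q, 1
14. not p or not q, 2
15. not q, 0
16. not q, 1
Accessibility: 0R0, 0R1, 0R2, 1R0, 1R1, 1R2, 2R0, 2R1, 2R2
Branch closes: q and not q both at 1.
Every branch closes (one shown): valid in S5.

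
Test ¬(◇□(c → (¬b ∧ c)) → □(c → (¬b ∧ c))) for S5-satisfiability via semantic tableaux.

1. ¬(◇□(c → (¬b ∧ c)) → □(c → (¬b ∧ c))), w0
2. ◇□(c → (¬b ∧ c)), w0
3. ¬□(c → (¬b ∧ c)), w0
4. □(c → (¬b ∧ c)), w1
5. c → (¬b ∧ c), w0
6. c → (¬b ∧ c), w1
7. ¬b ∧ c, w0
8. ¬b, w0
9. c, w0
10. ¬b ∧ c, w1
11. ¬b, w1
12. c, w1
13. ¬(c → (¬b ∧ c)), w2
14. c, w2
15. ¬(¬b ∧ c), w2
16. c → (¬b ∧ c), w2
17. b, w2
18. ¬b ∧ c, w2
19. ¬b, w2
Accessibility: w0Rw0, w0Rw1, w0Rw2, w1Rw0, w1Rw1, w1Rw2, w2Rw0, w2Rw1, w2Rw2
Branch closes: b and ¬b both at w2.
All branches of the tableau close; one closing branch shown above.

Unsatisfiable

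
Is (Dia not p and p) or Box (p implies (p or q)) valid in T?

Yes, valid

Tableau for the negation not ((Dia not p and p) or Box (p implies (p or q))):
1. not ((Dia not p and p) or Box (p implies (p or q))), u
2. not (Dia not p and p), u   [neg-or-rule on 1]
3. not Box (p implies (p or q)), u   [neg-or-rule on 1]
4. not Dia not p, u   [neg-and-rule on 2 (branches; this branch)]
5. p, u   [neg-Dia-rule on 4 via uRu]
6. not (p implies (p or q)), v   [neg-Box-rule on 3: fresh world v, uRv]
7. p, v   [neg-implies-rule on 6]
8. not (p or q), v   [neg-implies-rule on 6]
9. not p, v   [neg-or-rule on 8]
10. not q, v   [neg-or-rule on 8]
Accessibility: uRu, uRv, vRv
Branch closes: p and not p both at v.
All branches of the negation close; one closing branch shown above.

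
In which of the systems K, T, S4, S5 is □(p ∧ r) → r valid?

T, S4, S5

K-tableau for the negation ¬(□(p ∧ r) → r):
1. ¬(□(p ∧ r) → r), w0
2. □(p ∧ r), w0   [¬→-rule on 1]
3. ¬r, w0   [¬→-rule on 1]
Complete open branch: countermodel on a K-frame, so not valid in K.
T-tableau for the negation ¬(□(p ∧ r) → r):
1. ¬(□(p ∧ r) → r), w0
2. □(p ∧ r), w0   [¬→-rule on 1]
3. ¬r, w0   [¬→-rule on 1]
4. p ∧ r, w0   [□-rule on 2 via w0Rw0]
5. p, w0   [∧-rule on 4]
6. r, w0   [∧-rule on 4]
Accessibility: w0Rw0
Branch closes: r and ¬r both at w0.
Every branch closes (one shown): valid in T, hence also in S4, S5 (every theorem of T is a theorem of S4 and S5).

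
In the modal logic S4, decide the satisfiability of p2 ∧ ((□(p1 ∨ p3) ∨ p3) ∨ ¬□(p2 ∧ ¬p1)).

1. p2 ∧ ((□(p1 ∨ p3) ∨ p3) ∨ ¬□(p2 ∧ ¬p1)), w0
2. p2, w0
3. (□(p1 ∨ p3) ∨ p3) ∨ ¬□(p2 ∧ ¬p1), w0
4. ¬□(p2 ∧ ¬p1), w0
5. ¬(p2 ∧ ¬p1), w1
6. p1, w1
Accessibility: w0Rw0, w0Rw1, w1Rw1

Satisfiable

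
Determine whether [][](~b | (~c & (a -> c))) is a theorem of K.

Invalid (countermodel exists)

Tableau for the negation ~[][](~b | (~c & (a -> c))):
1. ~[][](~b | (~c & (a -> c))), w0
2. ~[](~b | (~c & (a -> c))), w1
3. ~(~b | (~c & (a -> c))), w2
4. b, w2
5. ~(~c & (a -> c)), w2
6. ~(a -> c), w2
7. a, w2
8. ~c, w2
Accessibility: w0Rw1, w1Rw2
The negation has an open branch (countermodel exists).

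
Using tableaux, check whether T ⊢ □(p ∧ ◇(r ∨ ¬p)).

Invalid (countermodel exists)

Tableau for the negation ¬□(p ∧ ◇(r ∨ ¬p)):
1. ¬□(p ∧ ◇(r ∨ ¬p)), 0
2. ¬(p ∧ ◇(r ∨ ¬p)), 1
3. ¬◇(r ∨ ¬p), 1
4. ¬(r ∨ ¬p), 1
5. ¬r, 1
6. p, 1
Accessibility: 0R0, 0R1, 1R1
The negation has an open branch (countermodel exists).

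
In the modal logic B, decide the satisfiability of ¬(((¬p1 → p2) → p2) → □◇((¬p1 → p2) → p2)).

1. ¬(((¬p1 → p2) → p2) → □◇((¬p1 → p2) → p2)), 0
2. (¬p1 → p2) → p2, 0   [¬→-rule on 1]
3. ¬□◇((¬p1 → p2) → p2), 0   [¬→-rule on 1]
4. ¬(¬p1 → p2), 0   [→-rule on 2 (branches; this branch)]
5. ¬p1, 0   [¬→-rule on 4]
6. ¬p2, 0   [¬→-rule on 4]
7. ¬◇((¬p1 → p2) → p2), 1   [¬□-rule on 3: fresh world 1, 0R1]
8. ¬((¬p1 → p2) → p2), 0   [¬◇-rule on 7 via 1R0]
9. ¬p1 → p2, 0   [¬→-rule on 8]
10. ¬((¬p1 → p2) → p2), 1   [¬◇-rule on 7 via 1R1]
11. ¬p1 → p2, 1   [¬→-rule on 10]
12. ¬p2, 1   [¬→-rule on 10]
13. p2, 0   [→-rule on 9 (branches; this branch)]
Accessibility: 0R0, 0R1, 1R0, 1R1
Branch closes: p2 and ¬p2 both at 0.
(One branch shown.) All branches close.

Unsatisfiable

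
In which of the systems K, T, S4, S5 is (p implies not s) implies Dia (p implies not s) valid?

T, S4, S5

T-tableau for the negation not ((p implies not s) implies Dia (p implies not s)):
1. not ((p implies not s) implies Dia (p implies not s)), u
2. p implies not s, u
3. not Dia (p implies not s), u
4. not (p implies not s), u
5. p, u
6. s, u
7. not s, u
Accessibility: uRu
Branch closes: s and not s both at u.
Every branch closes (one shown): valid in T, hence also in S4, S5 (every theorem of T is a theorem of S4 and S5).
K-tableau for the negation not ((p implies not s) implies Dia (p implies not s)):
1. not ((p implies not s) implies Dia (p implies not s)), u
2. p implies not s, u
3. not Dia (p implies not s), u
4. not s, u
Complete open branch: countermodel on a K-frame, so not valid in K.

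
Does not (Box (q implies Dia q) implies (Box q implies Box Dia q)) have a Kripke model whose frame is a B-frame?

1. not (Box (q implies Dia q) implies (Box q implies Box Dia q)), 0
2. Box (q implies Dia q), 0
3. not (Box q implies Box Dia q), 0
4. Box q, 0
5. not Box Dia q, 0
6. q implies Dia q, 0
7. q, 0
8. Dia q, 0
9. not Dia q, 1
10. q implies Dia q, 1
11. q, 1
12. not q, 0
Accessibility: 0R0, 0R1, 1R0, 1R1
Branch closes: q and not q both at 0.
(One branch shown.) All branches close.

No, unsatisfiable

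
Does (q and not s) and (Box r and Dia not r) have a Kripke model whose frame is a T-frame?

Unsatisfiable

1. (q and not s) and (Box r and Dia not r), u
2. q and not s, u   [and-rule on 1]
3. Box r and Dia not r, u   [and-rule on 1]
4. q, u   [and-rule on 2]
5. not s, u   [and-rule on 2]
6. Box r, u   [and-rule on 3]
7. Dia not r, u   [and-rule on 3]
8. r, u   [Box-rule on 6 via uRu]
9. not r, v   [Dia-rule on 7: fresh world v, uRv]
10. r, v   [Box-rule on 6 via uRv]
Accessibility: uRu, uRv, vRv
Branch closes: r and not r both at v.
Every branch closes; the branch above is one of them.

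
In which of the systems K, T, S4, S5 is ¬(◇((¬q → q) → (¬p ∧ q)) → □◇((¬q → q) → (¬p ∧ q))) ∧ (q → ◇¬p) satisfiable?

K, T, S4

S5-tableau for the formula:
1. ¬(◇((¬q → q) → (¬p ∧ q)) → □◇((¬q → q) → (¬p ∧ q))) ∧ (q → ◇¬p), u
2. ¬(◇((¬q → q) → (¬p ∧ q)) → □◇((¬q → q) → (¬p ∧ q))), u
3. q → ◇¬p, u
4. ◇((¬q → q) → (¬p ∧ q)), u
5. ¬□◇((¬q → q) → (¬p ∧ q)), u
6. ◇¬p, u
7. (¬q → q) → (¬p ∧ q), v
8. ¬p ∧ q, v
9. ¬p, v
10. q, v
11. ¬◇((¬q → q) → (¬p ∧ q)), w
12. ¬((¬q → q) → (¬p ∧ q)), u
13. ¬q → q, u
14. ¬(¬p ∧ q), u
15. ¬((¬q → q) → (¬p ∧ q)), v
16. ¬q → q, v
17. ¬(¬p ∧ q), v
18. ¬((¬q → q) → (¬p ∧ q)), w
19. ¬q → q, w
20. ¬(¬p ∧ q), w
21. q, u
22. p, u
23. ¬q, v
Accessibility: uRu, uRv, uRw, vRu, vRv, vRw, wRu, wRv, wRw
Branch closes: q and ¬q both at v.
Every branch closes (one shown): unsatisfiable in S5.
S4-tableau for the formula:
1. ¬(◇((¬q → q) → (¬p ∧ q)) → □◇((¬q → q) → (¬p ∧ q))) ∧ (q → ◇¬p), u
2. ¬(◇((¬q → q) → (¬p ∧ q)) → □◇((¬q → q) → (¬p ∧ q))), u
3. q → ◇¬p, u
4. ◇((¬q → q) → (¬p ∧ q)), u
5. ¬□◇((¬q → q) → (¬p ∧ q)), u
6. ◇¬p, u
7. (¬q → q) → (¬p ∧ q), v
8. ¬p ∧ q, v
9. ¬p, v
10. q, v
11. ¬◇((¬q → q) → (¬p ∧ q)), w
12. ¬((¬q → q) → (¬p ∧ q)), w
13. ¬q → q, w
14. ¬(¬p ∧ q), w
15. q, w
16. p, w
17. ¬p, x
Accessibility: uRu, uRv, uRw, uRx, vRv, wRw, xRx
Complete open branch: satisfiable in S4, hence also in K, T (this S4-model is also a K-model and a T-model).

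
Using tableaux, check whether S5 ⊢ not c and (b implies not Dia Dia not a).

Invalid (countermodel exists)

Tableau for the negation not (not c and (b implies not Dia Dia not a)):
1. not (not c and (b implies not Dia Dia not a)), w0
2. not (b implies not Dia Dia not a), w0
3. b, w0
4. Dia Dia not a, w0
5. Dia not a, w1
6. not a, w2
Accessibility: w0Rw0, w0Rw1, w0Rw2, w1Rw0, w1Rw1, w1Rw2, w2Rw0, w2Rw1, w2Rw2
The negation has an open branch (countermodel exists).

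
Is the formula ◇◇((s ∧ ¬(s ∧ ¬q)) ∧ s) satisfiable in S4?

1. ◇◇((s ∧ ¬(s ∧ ¬q)) ∧ s), w0
2. ◇((s ∧ ¬(s ∧ ¬q)) ∧ s), w1
3. (s ∧ ¬(s ∧ ¬q)) ∧ s, w2
4. s ∧ ¬(s ∧ ¬q), w2
5. s, w2
6. ¬(s ∧ ¬q), w2
7. q, w2
Accessibility: w0Rw0, w0Rw1, w0Rw2, w1Rw1, w1Rw2, w2Rw2

Satisfiable (open branch found)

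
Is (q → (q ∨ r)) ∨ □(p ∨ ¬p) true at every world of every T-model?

Tableau for the negation ¬((q → (q ∨ r)) ∨ □(p ∨ ¬p)):
1. ¬((q → (q ∨ r)) ∨ □(p ∨ ¬p)), u
2. ¬(q → (q ∨ r)), u   [¬∨-rule on 1]
3. ¬□(p ∨ ¬p), u   [¬∨-rule on 1]
4. q, u   [¬→-rule on 2]
5. ¬(q ∨ r), u   [¬→-rule on 2]
6. ¬q, u   [¬∨-rule on 5]
7. ¬r, u   [¬∨-rule on 5]
Accessibility: uRu
Branch closes: q and ¬q both at u.
All branches of the negation close; one closing branch shown above.

Valid in T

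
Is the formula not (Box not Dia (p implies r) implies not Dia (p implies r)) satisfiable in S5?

1. not (Box not Dia (p implies r) implies not Dia (p implies r)), w0
2. Box not Dia (p implies r), w0
3. Dia (p implies r), w0
4. not Dia (p implies r), w0
5. not (p implies r), w0
6. p, w0
7. not r, w0
8. p implies r, w1
9. not Dia (p implies r), w1
10. not (p implies r), w1
11. p, w1
12. not r, w1
13. r, w1
Accessibility: w0Rw0, w0Rw1, w1Rw0, w1Rw1
Branch closes: r and not r both at w1.
(One branch shown.) All branches close.

Unsatisfiable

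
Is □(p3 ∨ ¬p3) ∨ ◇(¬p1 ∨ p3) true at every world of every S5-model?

Tableau for the negation ¬(□(p3 ∨ ¬p3) ∨ ◇(¬p1 ∨ p3)):
1. ¬(□(p3 ∨ ¬p3) ∨ ◇(¬p1 ∨ p3)), u
2. ¬□(p3 ∨ ¬p3), u
3. ¬◇(¬p1 ∨ p3), u
4. ¬(¬p1 ∨ p3), u
5. p1, u
6. ¬p3, u
7. ¬(p3 ∨ ¬p3), v
8. ¬p3, v
9. p3, v
Accessibility: uRu, uRv, vRu, vRv
Branch closes: p3 and ¬p3 both at v.
Every branch of the negation's tableau closes; the branch above is one of them.

Yes, valid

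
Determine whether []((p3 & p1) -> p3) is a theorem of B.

Valid in B

Tableau for the negation ~[]((p3 & p1) -> p3):
1. ~[]((p3 & p1) -> p3), u
2. ~((p3 & p1) -> p3), v
3. p3 & p1, v
4. ~p3, v
5. p3, v
6. p1, v
Accessibility: uRu, uRv, vRu, vRv
Branch closes: p3 and ~p3 both at v.
All branches of the negation close; one closing branch shown above.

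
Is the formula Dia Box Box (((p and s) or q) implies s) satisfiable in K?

1. Dia Box Box (((p and s) or q) implies s), w0
2. Box Box (((p and s) or q) implies s), w1
Accessibility: w0Rw1

Yes, satisfiable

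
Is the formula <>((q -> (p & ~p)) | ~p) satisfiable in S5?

Satisfiable (open branch found)

1. <>((q -> (p & ~p)) | ~p), u
2. (q -> (p & ~p)) | ~p, v
3. ~p, v
Accessibility: uRu, uRv, vRu, vRv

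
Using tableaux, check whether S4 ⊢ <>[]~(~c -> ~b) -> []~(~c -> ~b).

Invalid (countermodel exists)

Tableau for the negation ~(<>[]~(~c -> ~b) -> []~(~c -> ~b)):
1. ~(<>[]~(~c -> ~b) -> []~(~c -> ~b)), u
2. <>[]~(~c -> ~b), u   [~->-rule on 1]
3. ~[]~(~c -> ~b), u   [~->-rule on 1]
4. []~(~c -> ~b), v   [<>-rule on 2: fresh world v, uRv]
5. ~(~c -> ~b), v   [[]-rule on 4 via vRv]
6. ~c, v   [~->-rule on 5]
7. b, v   [~->-rule on 5]
8. ~c -> ~b, w   [~[]-rule on 3: fresh world w, uRw]
9. ~b, w   [->-rule on 8 (branches; this branch)]
Accessibility: uRu, uRv, uRw, vRv, wRw
The negation has an open branch (countermodel exists).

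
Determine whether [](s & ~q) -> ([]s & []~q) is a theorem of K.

Yes, valid

Tableau for the negation ~([](s & ~q) -> ([]s & []~q)):
1. ~([](s & ~q) -> ([]s & []~q)), u
2. [](s & ~q), u
3. ~([]s & []~q), u
4. ~[]~q, u
5. q, v
6. s & ~q, v
7. s, v
8. ~q, v
Accessibility: uRv
Branch closes: q and ~q both at v.
All branches of the negation close; one closing branch shown above.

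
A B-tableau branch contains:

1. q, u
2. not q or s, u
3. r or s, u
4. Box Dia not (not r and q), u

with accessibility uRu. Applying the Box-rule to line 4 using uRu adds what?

Dia not (not r and q), u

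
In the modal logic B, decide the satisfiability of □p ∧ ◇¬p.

1. □p ∧ ◇¬p, w0
2. □p, w0   [∧-rule on 1]
3. ◇¬p, w0   [∧-rule on 1]
4. p, w0   [□-rule on 2 via w0Rw0]
5. ¬p, w1   [◇-rule on 3: fresh world w1, w0Rw1]
6. p, w1   [□-rule on 2 via w0Rw1]
Accessibility: w0Rw0, w0Rw1, w1Rw0, w1Rw1
Branch closes: p and ¬p both at w1.
All branches of the tableau close; one closing branch shown above.

Unsatisfiable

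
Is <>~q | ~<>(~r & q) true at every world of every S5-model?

Tableau for the negation ~(<>~q | ~<>(~r & q)):
1. ~(<>~q | ~<>(~r & q)), u
2. ~<>~q, u   [~|-rule on 1]
3. <>(~r & q), u   [~|-rule on 1]
4. q, u   [~<>-rule on 2 via uRu]
5. ~r & q, v   [<>-rule on 3: fresh world v, uRv]
6. ~r, v   [&-rule on 5]
7. q, v   [&-rule on 5]
Accessibility: uRu, uRv, vRu, vRv
The negation has an open branch (countermodel exists).

Invalid (countermodel exists)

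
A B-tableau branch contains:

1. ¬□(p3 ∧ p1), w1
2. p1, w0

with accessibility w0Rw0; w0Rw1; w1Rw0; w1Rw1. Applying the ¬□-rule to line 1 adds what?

a fresh world w2 with w1Rw2, and ¬(p3 ∧ p1) at w2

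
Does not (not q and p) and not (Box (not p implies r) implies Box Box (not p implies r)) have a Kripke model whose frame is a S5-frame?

1. not (not q and p) and not (Box (not p implies r) implies Box Box (not p implies r)), u
2. not (not q and p), u   [and-rule on 1]
3. not (Box (not p implies r) implies Box Box (not p implies r)), u   [and-rule on 1]
4. Box (not p implies r), u   [neg-implies-rule on 3]
5. not Box Box (not p implies r), u   [neg-implies-rule on 3]
6. not p implies r, u   [Box-rule on 4 via uRu]
7. not p, u   [neg-and-rule on 2 (branches; this branch)]
8. r, u   [implies-rule on 6 (branches; this branch)]
9. not Box (not p implies r), v   [neg-Box-rule on 5: fresh world v, uRv]
10. not p implies r, v   [Box-rule on 4 via uRv]
11. r, v   [implies-rule on 10 (branches; this branch)]
12. not (not p implies r), w   [neg-Box-rule on 9: fresh world w, vRw]
13. not p, w   [neg-implies-rule on 12]
14. not r, w   [neg-implies-rule on 12]
15. not p implies r, w   [Box-rule on 4 via uRw]
16. r, w   [implies-rule on 15 (branches; this branch)]
Accessibility: uRu, uRv, uRw, vRu, vRv, vRw, wRu, wRv, wRw
Branch closes: r and not r both at w.
All branches of the tableau close; one closing branch shown above.

Unsatisfiable (every branch closes)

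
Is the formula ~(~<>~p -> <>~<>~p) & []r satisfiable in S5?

Unsatisfiable (every branch closes)

1. ~(~<>~p -> <>~<>~p) & []r, 0
2. ~(~<>~p -> <>~<>~p), 0
3. []r, 0
4. ~<>~p, 0
5. ~<>~<>~p, 0
6. r, 0
7. p, 0
8. <>~p, 0
9. ~p, 1
10. r, 1
11. p, 1
Accessibility: 0R0, 0R1, 1R0, 1R1
Branch closes: p and ~p both at 1.
Every branch closes; the branch above is one of them.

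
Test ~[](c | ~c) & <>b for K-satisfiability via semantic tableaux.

Unsatisfiable (every branch closes)

1. ~[](c | ~c) & <>b, u
2. ~[](c | ~c), u
3. <>b, u
4. ~(c | ~c), v
5. ~c, v
6. c, v
Accessibility: uRv
Branch closes: c and ~c both at v.
Every branch closes; the branch above is one of them.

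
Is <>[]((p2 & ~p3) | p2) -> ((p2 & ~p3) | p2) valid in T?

Tableau for the negation ~(<>[]((p2 & ~p3) | p2) -> ((p2 & ~p3) | p2)):
1. ~(<>[]((p2 & ~p3) | p2) -> ((p2 & ~p3) | p2)), w0
2. <>[]((p2 & ~p3) | p2), w0   [~->-rule on 1]
3. ~((p2 & ~p3) | p2), w0   [~->-rule on 1]
4. ~(p2 & ~p3), w0   [~|-rule on 3]
5. ~p2, w0   [~|-rule on 3]
6. p3, w0   [~&-rule on 4 (branches; this branch)]
7. []((p2 & ~p3) | p2), w1   [<>-rule on 2: fresh world w1, w0Rw1]
8. (p2 & ~p3) | p2, w1   [[]-rule on 7 via w1Rw1]
9. p2, w1   [|-rule on 8 (branches; this branch)]
Accessibility: w0Rw0, w0Rw1, w1Rw1
The negation has an open branch (countermodel exists).

No, not valid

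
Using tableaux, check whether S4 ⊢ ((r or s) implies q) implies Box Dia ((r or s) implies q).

Tableau for the negation not (((r or s) implies q) implies Box Dia ((r or s) implies q)):
1. not (((r or s) implies q) implies Box Dia ((r or s) implies q)), w0
2. (r or s) implies q, w0   [neg-implies-rule on 1]
3. not Box Dia ((r or s) implies q), w0   [neg-implies-rule on 1]
4. q, w0   [implies-rule on 2 (branches; this branch)]
5. not Dia ((r or s) implies q), w1   [neg-Box-rule on 3: fresh world w1, w0Rw1]
6. not ((r or s) implies q), w1   [neg-Dia-rule on 5 via w1Rw1]
7. r or s, w1   [neg-implies-rule on 6]
8. not q, w1   [neg-implies-rule on 6]
9. s, w1   [or-rule on 7 (branches; this branch)]
Accessibility: w0Rw0, w0Rw1, w1Rw1
The negation has an open branch (countermodel exists).

Invalid (countermodel exists)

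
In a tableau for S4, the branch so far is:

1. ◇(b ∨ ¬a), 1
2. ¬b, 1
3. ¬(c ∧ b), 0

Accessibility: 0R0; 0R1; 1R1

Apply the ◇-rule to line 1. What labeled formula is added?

a fresh world 2 with 1R2, and b ∨ ¬a at 2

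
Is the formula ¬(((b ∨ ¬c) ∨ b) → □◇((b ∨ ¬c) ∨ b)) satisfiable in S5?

Unsatisfiable (every branch closes)

1. ¬(((b ∨ ¬c) ∨ b) → □◇((b ∨ ¬c) ∨ b)), w0
2. (b ∨ ¬c) ∨ b, w0   [¬→-rule on 1]
3. ¬□◇((b ∨ ¬c) ∨ b), w0   [¬→-rule on 1]
4. b ∨ ¬c, w0   [∨-rule on 2 (branches; this branch)]
5. ¬c, w0   [∨-rule on 4 (branches; this branch)]
6. ¬◇((b ∨ ¬c) ∨ b), w1   [¬□-rule on 3: fresh world w1, w0Rw1]
7. ¬((b ∨ ¬c) ∨ b), w0   [¬◇-rule on 6 via w1Rw0]
8. ¬(b ∨ ¬c), w0   [¬∨-rule on 7]
9. ¬b, w0   [¬∨-rule on 7]
10. c, w0   [¬∨-rule on 8]
Accessibility: w0Rw0, w0Rw1, w1Rw0, w1Rw1
Branch closes: c and ¬c both at w0.
All branches of the tableau close; one closing branch shown above.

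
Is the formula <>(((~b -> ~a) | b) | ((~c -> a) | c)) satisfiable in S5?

Satisfiable

1. <>(((~b -> ~a) | b) | ((~c -> a) | c)), u
2. ((~b -> ~a) | b) | ((~c -> a) | c), v
3. (~c -> a) | c, v
4. c, v
Accessibility: uRu, uRv, vRu, vRv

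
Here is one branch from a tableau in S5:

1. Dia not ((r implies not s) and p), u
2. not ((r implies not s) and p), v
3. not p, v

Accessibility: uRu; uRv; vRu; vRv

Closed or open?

No, open

No atom appears with both signs at the same world.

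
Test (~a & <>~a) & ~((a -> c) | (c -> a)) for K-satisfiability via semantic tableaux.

No, unsatisfiable

1. (~a & <>~a) & ~((a -> c) | (c -> a)), u
2. ~a & <>~a, u   [&-rule on 1]
3. ~((a -> c) | (c -> a)), u   [&-rule on 1]
4. ~a, u   [&-rule on 2]
5. <>~a, u   [&-rule on 2]
6. ~(a -> c), u   [~|-rule on 3]
7. ~(c -> a), u   [~|-rule on 3]
8. a, u   [~->-rule on 6]
9. ~c, u   [~->-rule on 6]
Branch closes: a and ~a both at u.
All branches of the tableau close; one closing branch shown above.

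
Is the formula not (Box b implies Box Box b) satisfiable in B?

1. not (Box b implies Box Box b), w0
2. Box b, w0   [neg-implies-rule on 1]
3. not Box Box b, w0   [neg-implies-rule on 1]
4. b, w0   [Box-rule on 2 via w0Rw0]
5. not Box b, w1   [neg-Box-rule on 3: fresh world w1, w0Rw1]
6. b, w1   [Box-rule on 2 via w0Rw1]
7. not b, w2   [neg-Box-rule on 5: fresh world w2, w1Rw2]
Accessibility: w0Rw0, w0Rw1, w1Rw0, w1Rw1, w1Rw2, w2Rw1, w2Rw2

Satisfiable (open branch found)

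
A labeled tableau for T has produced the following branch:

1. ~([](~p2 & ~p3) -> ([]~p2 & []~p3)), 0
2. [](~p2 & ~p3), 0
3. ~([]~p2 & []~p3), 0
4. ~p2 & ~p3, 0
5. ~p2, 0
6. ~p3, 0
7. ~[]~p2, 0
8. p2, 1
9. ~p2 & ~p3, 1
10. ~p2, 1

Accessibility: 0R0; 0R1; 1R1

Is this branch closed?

Both p2 and ~p2 appear at 1.

Yes, closed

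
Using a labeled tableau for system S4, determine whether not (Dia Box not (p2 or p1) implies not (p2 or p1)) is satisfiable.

1. not (Dia Box not (p2 or p1) implies not (p2 or p1)), 0
2. Dia Box not (p2 or p1), 0
3. p2 or p1, 0
4. p1, 0
5. Box not (p2 or p1), 1
6. not (p2 or p1), 1
7. not p2, 1
8. not p1, 1
Accessibility: 0R0, 0R1, 1R1

Satisfiable (open branch found)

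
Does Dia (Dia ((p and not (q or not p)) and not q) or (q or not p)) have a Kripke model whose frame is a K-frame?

Satisfiable (open branch found)

1. Dia (Dia ((p and not (q or not p)) and not q) or (q or not p)), w0
2. Dia ((p and not (q or not p)) and not q) or (q or not p), w1
3. q or not p, w1
4. not p, w1
Accessibility: w0Rw1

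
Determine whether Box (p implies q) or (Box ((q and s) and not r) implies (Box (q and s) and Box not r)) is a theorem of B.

Tableau for the negation not (Box (p implies q) or (Box ((q and s) and not r) implies (Box (q and s) and Box not r))):
1. not (Box (p implies q) or (Box ((q and s) and not r) implies (Box (q and s) and Box not r))), w0
2. not Box (p implies q), w0
3. not (Box ((q and s) and not r) implies (Box (q and s) and Box not r)), w0
4. Box ((q and s) and not r), w0
5. not (Box (q and s) and Box not r), w0
6. (q and s) and not r, w0
7. q and s, w0
8. not r, w0
9. q, w0
10. s, w0
11. not Box not r, w0
12. not (p implies q), w1
13. p, w1
14. not q, w1
15. (q and s) and not r, w1
16. q and s, w1
17. not r, w1
18. q, w1
19. s, w1
Accessibility: w0Rw0, w0Rw1, w1Rw0, w1Rw1
Branch closes: q and not q both at w1.
Every branch of the negation's tableau closes; the branch above is one of them.

Yes, valid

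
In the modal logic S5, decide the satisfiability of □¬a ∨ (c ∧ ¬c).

1. □¬a ∨ (c ∧ ¬c), 0
2. □¬a, 0
3. ¬a, 0
Accessibility: 0R0

Satisfiable (open branch found)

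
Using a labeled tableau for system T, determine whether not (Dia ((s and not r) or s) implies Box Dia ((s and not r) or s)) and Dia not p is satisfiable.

1. not (Dia ((s and not r) or s) implies Box Dia ((s and not r) or s)) and Dia not p, 0
2. not (Dia ((s and not r) or s) implies Box Dia ((s and not r) or s)), 0   [and-rule on 1]
3. Dia not p, 0   [and-rule on 1]
4. Dia ((s and not r) or s), 0   [neg-implies-rule on 2]
5. not Box Dia ((s and not r) or s), 0   [neg-implies-rule on 2]
6. not p, 1   [Dia-rule on 3: fresh world 1, 0R1]
7. (s and not r) or s, 2   [Dia-rule on 4: fresh world 2, 0R2]
8. s, 2   [or-rule on 7 (branches; this branch)]
9. not Dia ((s and not r) or s), 3   [neg-Box-rule on 5: fresh world 3, 0R3]
10. not ((s and not r) or s), 3   [neg-Dia-rule on 9 via 3R3]
11. not (s and not r), 3   [neg-or-rule on 10]
12. not s, 3   [neg-or-rule on 10]
13. r, 3   [neg-and-rule on 11 (branches; this branch)]
Accessibility: 0R0, 0R1, 0R2, 0R3, 1R1, 2R2, 3R3

Yes, satisfiable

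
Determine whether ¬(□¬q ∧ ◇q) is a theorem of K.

Tableau for the negation □¬q ∧ ◇q:
1. □¬q ∧ ◇q, 0
2. □¬q, 0   [∧-rule on 1]
3. ◇q, 0   [∧-rule on 1]
4. q, 1   [◇-rule on 3: fresh world 1, 0R1]
5. ¬q, 1   [□-rule on 2 via 0R1]
Accessibility: 0R1
Branch closes: q and ¬q both at 1.
Every branch of the negation's tableau closes; the branch above is one of them.

Yes, valid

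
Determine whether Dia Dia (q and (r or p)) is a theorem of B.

Tableau for the negation not Dia Dia (q and (r or p)):
1. not Dia Dia (q and (r or p)), u
2. not Dia (q and (r or p)), u
3. not (q and (r or p)), u
4. not (r or p), u
5. not r, u
6. not p, u
Accessibility: uRu
The negation has an open branch (countermodel exists).

Invalid (countermodel exists)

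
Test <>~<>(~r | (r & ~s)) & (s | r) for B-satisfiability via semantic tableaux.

1. <>~<>(~r | (r & ~s)) & (s | r), u
2. <>~<>(~r | (r & ~s)), u   [&-rule on 1]
3. s | r, u   [&-rule on 1]
4. r, u   [|-rule on 3 (branches; this branch)]
5. ~<>(~r | (r & ~s)), v   [<>-rule on 2: fresh world v, uRv]
6. ~(~r | (r & ~s)), u   [~<>-rule on 5 via vRu]
7. ~(r & ~s), u   [~|-rule on 6]
8. ~(~r | (r & ~s)), v   [~<>-rule on 5 via vRv]
9. r, v   [~|-rule on 8]
10. ~(r & ~s), v   [~|-rule on 8]
11. s, u   [~&-rule on 7 (branches; this branch)]
12. s, v   [~&-rule on 10 (branches; this branch)]
Accessibility: uRu, uRv, vRu, vRv

Yes, satisfiable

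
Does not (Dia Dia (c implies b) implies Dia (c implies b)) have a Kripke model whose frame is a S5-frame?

1. not (Dia Dia (c implies b) implies Dia (c implies b)), u
2. Dia Dia (c implies b), u
3. not Dia (c implies b), u
4. not (c implies b), u
5. c, u
6. not b, u
7. Dia (c implies b), v
8. not (c implies b), v
9. c, v
10. not b, v
11. c implies b, w
12. not (c implies b), w
13. c, w
14. not b, w
15. b, w
Accessibility: uRu, uRv, uRw, vRu, vRv, vRw, wRu, wRv, wRw
Branch closes: b and not b both at w.
(One branch shown.) All branches close.

Unsatisfiable (every branch closes)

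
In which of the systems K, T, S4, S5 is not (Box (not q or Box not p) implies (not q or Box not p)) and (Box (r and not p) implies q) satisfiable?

T-tableau for the formula:
1. not (Box (not q or Box not p) implies (not q or Box not p)) and (Box (r and not p) implies q), 0
2. not (Box (not q or Box not p) implies (not q or Box not p)), 0
3. Box (r and not p) implies q, 0
4. Box (not q or Box not p), 0
5. not (not q or Box not p), 0
6. q, 0
7. not Box not p, 0
8. not q or Box not p, 0
9. Box not p, 0
10. not p, 0
11. p, 1
12. not q or Box not p, 1
13. not p, 1
Accessibility: 0R0, 0R1, 1R1
Branch closes: p and not p both at 1.
Every branch closes (one shown): unsatisfiable in T, hence also in S4, S5 (every S4/S5-frame is a T-frame).
K-tableau for the formula:
1. not (Box (not q or Box not p) implies (not q or Box not p)) and (Box (r and not p) implies q), 0
2. not (Box (not q or Box not p) implies (not q or Box not p)), 0
3. Box (r and not p) implies q, 0
4. Box (not q or Box not p), 0
5. not (not q or Box not p), 0
6. q, 0
7. not Box not p, 0
8. p, 1
9. not q or Box not p, 1
10. Box not p, 1
Accessibility: 0R1
Complete open branch: satisfiable in K.

K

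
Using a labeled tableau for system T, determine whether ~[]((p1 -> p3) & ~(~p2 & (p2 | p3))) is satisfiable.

Satisfiable

1. ~[]((p1 -> p3) & ~(~p2 & (p2 | p3))), 0
2. ~((p1 -> p3) & ~(~p2 & (p2 | p3))), 1
3. ~p2 & (p2 | p3), 1
4. ~p2, 1
5. p2 | p3, 1
6. p3, 1
Accessibility: 0R0, 0R1, 1R1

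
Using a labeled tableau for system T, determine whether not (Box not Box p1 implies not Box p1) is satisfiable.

1. not (Box not Box p1 implies not Box p1), u
2. Box not Box p1, u   [neg-implies-rule on 1]
3. Box p1, u   [neg-implies-rule on 1]
4. not Box p1, u   [Box-rule on 2 via uRu]
5. p1, u   [Box-rule on 3 via uRu]
6. not p1, v   [neg-Box-rule on 4: fresh world v, uRv]
7. not Box p1, v   [Box-rule on 2 via uRv]
8. p1, v   [Box-rule on 3 via uRv]
Accessibility: uRu, uRv, vRv
Branch closes: p1 and not p1 both at v.
All branches of the tableau close; one closing branch shown above.

No, unsatisfiable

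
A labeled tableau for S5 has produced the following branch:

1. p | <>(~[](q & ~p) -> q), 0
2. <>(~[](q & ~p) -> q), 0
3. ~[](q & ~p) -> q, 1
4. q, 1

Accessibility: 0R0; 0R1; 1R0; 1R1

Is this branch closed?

There is no literal clash: for every atom and world, at most one sign appears.

Not closed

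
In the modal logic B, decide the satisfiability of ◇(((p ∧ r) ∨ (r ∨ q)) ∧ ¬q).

1. ◇(((p ∧ r) ∨ (r ∨ q)) ∧ ¬q), 0
2. ((p ∧ r) ∨ (r ∨ q)) ∧ ¬q, 1
3. (p ∧ r) ∨ (r ∨ q), 1
4. ¬q, 1
5. r ∨ q, 1
6. r, 1
Accessibility: 0R0, 0R1, 1R0, 1R1

Yes, satisfiable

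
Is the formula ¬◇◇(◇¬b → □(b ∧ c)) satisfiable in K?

1. ¬◇◇(◇¬b → □(b ∧ c)), w0

Yes, satisfiable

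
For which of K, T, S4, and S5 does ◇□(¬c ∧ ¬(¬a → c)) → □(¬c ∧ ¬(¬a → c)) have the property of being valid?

S5

S4-tableau for the negation ¬(◇□(¬c ∧ ¬(¬a → c)) → □(¬c ∧ ¬(¬a → c))):
1. ¬(◇□(¬c ∧ ¬(¬a → c)) → □(¬c ∧ ¬(¬a → c))), w0
2. ◇□(¬c ∧ ¬(¬a → c)), w0   [¬→-rule on 1]
3. ¬□(¬c ∧ ¬(¬a → c)), w0   [¬→-rule on 1]
4. □(¬c ∧ ¬(¬a → c)), w1   [◇-rule on 2: fresh world w1, w0Rw1]
5. ¬c ∧ ¬(¬a → c), w1   [□-rule on 4 via w1Rw1]
6. ¬c, w1   [∧-rule on 5]
7. ¬(¬a → c), w1   [∧-rule on 5]
8. ¬a, w1   [¬→-rule on 7]
9. ¬(¬c ∧ ¬(¬a → c)), w2   [¬□-rule on 3: fresh world w2, w0Rw2]
10. ¬a → c, w2   [¬∧-rule on 9 (branches; this branch)]
11. c, w2   [→-rule on 10 (branches; this branch)]
Accessibility: w0Rw0, w0Rw1, w0Rw2, w1Rw1, w2Rw2
Complete open branch: countermodel on an S4-frame, so not valid in S4, nor in K, T (the same frame is also a K-frame and a T-frame).
S5-tableau for the negation ¬(◇□(¬c ∧ ¬(¬a → c)) → □(¬c ∧ ¬(¬a → c))):
1. ¬(◇□(¬c ∧ ¬(¬a → c)) → □(¬c ∧ ¬(¬a → c))), w0
2. ◇□(¬c ∧ ¬(¬a → c)), w0   [¬→-rule on 1]
3. ¬□(¬c ∧ ¬(¬a → c)), w0   [¬→-rule on 1]
4. □(¬c ∧ ¬(¬a → c)), w1   [◇-rule on 2: fresh world w1, w0Rw1]
5. ¬c ∧ ¬(¬a → c), w0   [□-rule on 4 via w1Rw0]
6. ¬c, w0   [∧-rule on 5]
7. ¬(¬a → c), w0   [∧-rule on 5]
8. ¬a, w0   [¬→-rule on 7]
9. ¬c ∧ ¬(¬a → c), w1   [□-rule on 4 via w1Rw1]
10. ¬c, w1   [∧-rule on 9]
11. ¬(¬a → c), w1   [∧-rule on 9]
12. ¬a, w1   [¬→-rule on 11]
13. ¬(¬c ∧ ¬(¬a → c)), w2   [¬□-rule on 3: fresh world w2, w0Rw2]
14. ¬c ∧ ¬(¬a → c), w2   [□-rule on 4 via w1Rw2]
15. ¬c, w2   [∧-rule on 14]
16. ¬(¬a → c), w2   [∧-rule on 14]
17. ¬a, w2   [¬→-rule on 16]
18. ¬a → c, w2   [¬∧-rule on 13 (branches; this branch)]
19. c, w2   [→-rule on 18 (branches; this branch)]
Accessibility: w0Rw0, w0Rw1, w0Rw2, w1Rw0, w1Rw1, w1Rw2, w2Rw0, w2Rw1, w2Rw2
Branch closes: c and ¬c both at w2.
Every branch closes (one shown): valid in S5.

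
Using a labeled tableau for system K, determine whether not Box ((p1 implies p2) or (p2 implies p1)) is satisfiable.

Unsatisfiable (every branch closes)

1. not Box ((p1 implies p2) or (p2 implies p1)), 0
2. not ((p1 implies p2) or (p2 implies p1)), 1
3. not (p1 implies p2), 1
4. not (p2 implies p1), 1
5. p1, 1
6. not p2, 1
7. p2, 1
8. not p1, 1
Accessibility: 0R1
Branch closes: p2 and not p2 both at 1.
Every branch closes; the branch above is one of them.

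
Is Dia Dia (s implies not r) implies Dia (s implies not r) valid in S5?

Yes, valid

Tableau for the negation not (Dia Dia (s implies not r) implies Dia (s implies not r)):
1. not (Dia Dia (s implies not r) implies Dia (s implies not r)), w0
2. Dia Dia (s implies not r), w0   [neg-implies-rule on 1]
3. not Dia (s implies not r), w0   [neg-implies-rule on 1]
4. not (s implies not r), w0   [neg-Dia-rule on 3 via w0Rw0]
5. s, w0   [neg-implies-rule on 4]
6. r, w0   [neg-implies-rule on 4]
7. Dia (s implies not r), w1   [Dia-rule on 2: fresh world w1, w0Rw1]
8. not (s implies not r), w1   [neg-Dia-rule on 3 via w0Rw1]
9. s, w1   [neg-implies-rule on 8]
10. r, w1   [neg-implies-rule on 8]
11. s implies not r, w2   [Dia-rule on 7: fresh world w2, w1Rw2]
12. not (s implies not r), w2   [neg-Dia-rule on 3 via w0Rw2]
13. s, w2   [neg-implies-rule on 12]
14. r, w2   [neg-implies-rule on 12]
15. not r, w2   [implies-rule on 11 (branches; this branch)]
Accessibility: w0Rw0, w0Rw1, w0Rw2, w1Rw0, w1Rw1, w1Rw2, w2Rw0, w2Rw1, w2Rw2
Branch closes: r and not r both at w2.
All branches of the negation close; one closing branch shown above.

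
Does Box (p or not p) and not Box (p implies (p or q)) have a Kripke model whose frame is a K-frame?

Unsatisfiable (every branch closes)

1. Box (p or not p) and not Box (p implies (p or q)), u
2. Box (p or not p), u
3. not Box (p implies (p or q)), u
4. not (p implies (p or q)), v
5. p, v
6. not (p or q), v
7. not p, v
8. not q, v
Accessibility: uRv
Branch closes: p and not p both at v.
(One branch shown.) All branches close.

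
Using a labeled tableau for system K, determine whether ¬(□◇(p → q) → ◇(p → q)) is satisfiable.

Satisfiable

1. ¬(□◇(p → q) → ◇(p → q)), 0
2. □◇(p → q), 0
3. ¬◇(p → q), 0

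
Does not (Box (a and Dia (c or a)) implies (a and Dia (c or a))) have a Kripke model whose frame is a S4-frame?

No, unsatisfiable

1. not (Box (a and Dia (c or a)) implies (a and Dia (c or a))), w0
2. Box (a and Dia (c or a)), w0
3. not (a and Dia (c or a)), w0
4. a and Dia (c or a), w0
5. a, w0
6. Dia (c or a), w0
7. not Dia (c or a), w0
8. not (c or a), w0
9. not c, w0
10. not a, w0
Accessibility: w0Rw0
Branch closes: a and not a both at w0.
Every branch closes; the branch above is one of them.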